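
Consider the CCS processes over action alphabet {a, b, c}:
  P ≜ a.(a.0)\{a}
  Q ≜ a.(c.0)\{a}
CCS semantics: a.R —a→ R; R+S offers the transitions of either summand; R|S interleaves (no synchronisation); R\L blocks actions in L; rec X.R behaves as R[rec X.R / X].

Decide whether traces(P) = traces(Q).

Reachable graph of P (2 states):
  u0 = a.(a.0)\{a} | —a→ u1
  u1 = (a.0)\{a} | ·
Reachable graph of Q (3 states):
  v0 = a.(c.0)\{a} | —a→ v1
  v1 = (c.0)\{a} | —c→ v2
  v2 = 0\{a} | ·
Executing ac from Q (initial set {v0}):
  after a @ step 1: {v1}
  after c @ step 2: {v2}
  ✓ Q
Executing ac from P (initial set {u0}):
  after a @ step 1: {u1}
  after c @ step 2: ∅  — P cannot continue

NO — witness ⟨ac⟩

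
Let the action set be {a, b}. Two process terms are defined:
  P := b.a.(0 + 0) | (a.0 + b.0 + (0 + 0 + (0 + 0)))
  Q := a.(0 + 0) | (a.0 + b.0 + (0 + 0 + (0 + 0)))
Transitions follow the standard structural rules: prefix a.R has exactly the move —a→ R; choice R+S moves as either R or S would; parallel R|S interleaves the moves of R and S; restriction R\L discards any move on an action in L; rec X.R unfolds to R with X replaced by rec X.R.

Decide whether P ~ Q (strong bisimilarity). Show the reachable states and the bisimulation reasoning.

Reachable graph of P (6 states):
  s0 = b.a.(0 + 0) | (a.0 + b.0 + (0 + 0 + (0 + 0))) has moves ··a··> s1, ··b··> s1, ··b··> s2
  s1 = b.a.(0 + 0) | 0 has moves ··b··> s3
  s2 = a.(0 + 0) | (a.0 + b.0 + (0 + 0 + (0 + 0))) has moves ··a··> s3, ··a··> s4, ··b··> s3
  s3 = a.(0 + 0) | 0 has moves ··a··> s5
  s4 = (0 + 0) | (a.0 + b.0 + (0 + 0 + (0 + 0))) has moves ··a··> s5, ··b··> s5
  s5 = (0 + 0) | 0 has moves (no moves)
Reachable graph of Q (4 states):
  t0 = a.(0 + 0) | (a.0 + b.0 + (0 + 0 + (0 + 0))) has moves ··a··> t1, ··a··> t2, ··b··> t2
  t1 = (0 + 0) | (a.0 + b.0 + (0 + 0 + (0 + 0))) has moves ··a··> t3, ··b··> t3
  t2 = a.(0 + 0) | 0 has moves ··a··> t3
  t3 = (0 + 0) | 0 has moves (no moves)
Bisimilarity quotient blocks:
  B0 = {s0}
  B1 = {s1}
  B2 = {s3, t2}
  B3 = {s5, t3}
  B4 = {s2, t0}
  B5 = {s4, t1}
s0 ∈ B0, t0 ∈ B4 → different blocks

NO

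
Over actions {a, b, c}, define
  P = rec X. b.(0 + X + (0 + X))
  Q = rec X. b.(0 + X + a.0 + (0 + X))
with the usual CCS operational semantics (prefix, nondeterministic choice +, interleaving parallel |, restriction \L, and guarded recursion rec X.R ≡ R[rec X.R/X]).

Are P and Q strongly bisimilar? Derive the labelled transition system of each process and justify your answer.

LTS(P): 2 reachable states
  s0 = rec X. b.(0 + X + (0 + X)) :: =b=> s1
  s1 = 0 + (rec X. b.(0 + X + (0 + X))) + (0 + (rec X. b.(0 + X + (0 + X)))) :: =b=> s1
LTS(Q): 3 reachable states
  t0 = rec X. b.(0 + X + a.0 + (0 + X)) :: =b=> t1
  t1 = 0 + (rec X. b.(0 + X + a.0 + (0 + X))) + a.0 + (0 + (rec X. b.(0 + X + a.0 + (0 + X)))) :: =a=> t2, =b=> t1
  t2 = 0 :: ∅
Partition-refinement fixed point:
  B0 = {s0, s1}
  B1 = {t0}
  B2 = {t1}
  B3 = {t2}
s0 ∈ B0, t0 ∈ B1 → different blocks

not bisimilar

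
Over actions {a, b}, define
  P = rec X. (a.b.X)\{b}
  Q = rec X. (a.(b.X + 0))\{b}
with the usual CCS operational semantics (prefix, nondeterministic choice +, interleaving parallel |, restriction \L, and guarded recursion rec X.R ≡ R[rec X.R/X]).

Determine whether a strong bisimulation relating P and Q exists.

YES

P's transition system — 2 states:
  p0 = rec X. (a.b.X)\{b} has moves --a--▸ p1
  p1 = (b.(rec X. (a.b.X)\{b}))\{b} has moves stopped
Q's transition system — 2 states:
  q0 = rec X. (a.(b.X + 0))\{b} has moves --a--▸ q1
  q1 = (b.(rec X. (a.(b.X + 0))\{b}) + 0)\{b} has moves stopped
Bisimilarity quotient blocks:
  B0 = {p0, q0}
  B1 = {p1, q1}
p0 ∈ B0, q0 ∈ B0 → same block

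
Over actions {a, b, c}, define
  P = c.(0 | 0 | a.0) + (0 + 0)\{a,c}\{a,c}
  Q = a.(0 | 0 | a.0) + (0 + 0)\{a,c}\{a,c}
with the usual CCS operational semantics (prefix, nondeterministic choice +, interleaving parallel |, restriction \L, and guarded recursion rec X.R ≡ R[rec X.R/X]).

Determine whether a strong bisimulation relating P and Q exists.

P's transition system — 3 states:
  s0 = c.(0 | 0 | a.0) + (0 + 0)\{a,c}\{a,c} ⊢ ··c··> s1
  s1 = 0 | 0 | a.0 ⊢ ··a··> s2
  s2 = 0 | 0 | 0 ⊢ ·
Q's transition system — 3 states:
  t0 = a.(0 | 0 | a.0) + (0 + 0)\{a,c}\{a,c} ⊢ ··a··> t1
  t1 = 0 | 0 | a.0 ⊢ ··a··> t2
  t2 = 0 | 0 | 0 ⊢ ·
Bisimilarity quotient blocks:
  B0 = {s0}
  B1 = {s1, t1}
  B2 = {s2, t2}
  B3 = {t0}
s0 ∈ B0, t0 ∈ B3 → different blocks

not bisimilar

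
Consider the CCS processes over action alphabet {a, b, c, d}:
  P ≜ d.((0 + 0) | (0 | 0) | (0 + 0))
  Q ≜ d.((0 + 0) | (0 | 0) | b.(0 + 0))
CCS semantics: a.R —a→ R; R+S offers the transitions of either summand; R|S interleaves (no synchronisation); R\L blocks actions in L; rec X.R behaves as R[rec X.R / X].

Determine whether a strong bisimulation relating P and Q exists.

Reachable graph of P (2 states):
  u0 = d.((0 + 0) | (0 | 0) | (0 + 0)) ⊢ --d--▸ u1
  u1 = (0 + 0) | (0 | 0) | (0 + 0) ⊢ deadlocked
Reachable graph of Q (3 states):
  v0 = d.((0 + 0) | (0 | 0) | b.(0 + 0)) ⊢ --d--▸ v1
  v1 = (0 + 0) | (0 | 0) | b.(0 + 0) ⊢ --b--▸ v2
  v2 = (0 + 0) | (0 | 0) | (0 + 0) ⊢ deadlocked
Partition-refinement fixed point:
  B0 = {u0}
  B1 = {u1, v2}
  B2 = {v0}
  B3 = {v1}
u0 ∈ B0, v0 ∈ B2 → different blocks

NO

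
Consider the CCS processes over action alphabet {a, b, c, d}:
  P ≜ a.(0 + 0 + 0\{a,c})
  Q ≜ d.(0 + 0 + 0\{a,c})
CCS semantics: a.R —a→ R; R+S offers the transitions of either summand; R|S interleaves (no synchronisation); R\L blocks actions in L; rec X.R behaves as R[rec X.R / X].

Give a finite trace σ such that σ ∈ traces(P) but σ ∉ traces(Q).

a

P's transition system — 2 states:
  m0 = a.(0 + 0 + 0\{a,c}) → ··a··> m1
  m1 = 0 + 0 + 0\{a,c} → ∅
Q's transition system — 2 states:
  n0 = d.(0 + 0 + 0\{a,c}) → ··d··> n1
  n1 = 0 + 0 + 0\{a,c} → ∅
Executing a from P (initial set {m0}):
  after a @ step 1: {m1}
  ✓ P
Executing a from Q (initial set {n0}):
  after a @ step 1: ∅  — Q cannot continue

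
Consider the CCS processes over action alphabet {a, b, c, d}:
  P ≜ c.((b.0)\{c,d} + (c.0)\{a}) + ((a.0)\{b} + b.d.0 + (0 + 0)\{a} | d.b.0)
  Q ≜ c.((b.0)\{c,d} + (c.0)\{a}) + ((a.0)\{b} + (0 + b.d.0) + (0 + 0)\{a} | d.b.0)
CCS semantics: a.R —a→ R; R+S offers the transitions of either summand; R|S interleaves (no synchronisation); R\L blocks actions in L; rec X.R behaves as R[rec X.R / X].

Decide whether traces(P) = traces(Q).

YES

P's transition system — 9 states:
  s0 = c.((b.0)\{c,d} + (c.0)\{a}) + ((a.0)\{b} + b.d.0 + (0 + 0)\{a} | d.b.0) has moves —a→ s1, —b→ s2, —c→ s3, —d→ s4
  s1 = 0\{b} has moves deadlocked
  s2 = d.0 has moves —d→ s5
  s3 = (b.0)\{c,d} + (c.0)\{a} has moves —b→ s6, —c→ s7
  s4 = (0 + 0)\{a} | b.0 has moves —b→ s8
  s5 = 0 has moves deadlocked
  s6 = 0\{c,d} has moves deadlocked
  s7 = 0\{a} has moves deadlocked
  s8 = (0 + 0)\{a} | 0 has moves deadlocked
Q's transition system — 9 states:
  t0 = c.((b.0)\{c,d} + (c.0)\{a}) + ((a.0)\{b} + (0 + b.d.0) + (0 + 0)\{a} | d.b.0) has moves —a→ t1, —b→ t2, —c→ t3, —d→ t4
  t1 = 0\{b} has moves deadlocked
  t2 = d.0 has moves —d→ t5
  t3 = (b.0)\{c,d} + (c.0)\{a} has moves —b→ t6, —c→ t7
  t4 = (0 + 0)\{a} | b.0 has moves —b→ t8
  t5 = 0 has moves deadlocked
  t6 = 0\{c,d} has moves deadlocked
  t7 = 0\{a} has moves deadlocked
  t8 = (0 + 0)\{a} | 0 has moves deadlocked
Partition-refinement fixed point:
  B0 = {s0, t0}
  B1 = {s1, s5, s6, s7, s8, t1, t5, t6, t7, t8}
  B2 = {s2, t2}
  B3 = {s3, t3}
  B4 = {s4, t4}
s0 ∈ B0, t0 ∈ B0 → same block
Bisimilar ⇒ trace-equivalent.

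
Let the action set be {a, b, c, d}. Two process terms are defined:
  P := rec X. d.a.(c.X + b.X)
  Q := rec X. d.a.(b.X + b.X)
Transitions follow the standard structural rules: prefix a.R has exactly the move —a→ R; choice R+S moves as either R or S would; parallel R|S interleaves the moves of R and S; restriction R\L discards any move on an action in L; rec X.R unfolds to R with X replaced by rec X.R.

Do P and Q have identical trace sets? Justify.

Reachable graph of P (3 states):
  p0 = rec X. d.a.(c.X + b.X) ⊢ ··d··> p1
  p1 = a.(c.(rec X. d.a.(c.X + b.X)) + b.(rec X. d.a.(c.X + b.X))) ⊢ ··a··> p2
  p2 = c.(rec X. d.a.(c.X + b.X)) + b.(rec X. d.a.(c.X + b.X)) ⊢ ··b··> p0, ··c··> p0
Reachable graph of Q (3 states):
  q0 = rec X. d.a.(b.X + b.X) ⊢ ··d··> q1
  q1 = a.(b.(rec X. d.a.(b.X + b.X)) + b.(rec X. d.a.(b.X + b.X))) ⊢ ··a··> q2
  q2 = b.(rec X. d.a.(b.X + b.X)) + b.(rec X. d.a.(b.X + b.X)) ⊢ ··b··> q0
Executing dac from P (initial set {p0}):
  after d @ step 1: {p1}
  after a @ step 2: {p2}
  after c @ step 3: {p0}
  — P admits the full trace.
Executing dac from Q (initial set {q0}):
  after d @ step 1: {q1}
  after a @ step 2: {q2}
  after c @ step 3: ∅  — Q cannot continue

traces(P) ≠ traces(Q) — witness ⟨dac⟩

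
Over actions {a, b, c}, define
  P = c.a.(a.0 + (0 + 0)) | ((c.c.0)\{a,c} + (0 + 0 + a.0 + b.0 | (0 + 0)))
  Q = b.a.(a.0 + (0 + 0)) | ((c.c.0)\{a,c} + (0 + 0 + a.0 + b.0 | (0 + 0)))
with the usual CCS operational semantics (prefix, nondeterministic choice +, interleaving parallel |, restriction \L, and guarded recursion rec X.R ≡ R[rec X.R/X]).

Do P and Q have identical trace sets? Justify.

trace-distinct — witness ⟨c⟩

P's transition system — 12 states:
  p0 = c.a.(a.0 + (0 + 0)) | ((c.c.0)\{a,c} + (0 + 0 + a.0 + b.0 | (0 + 0))) | --a--▸ p1, --b--▸ p2, --c--▸ p3
  p1 = c.a.(a.0 + (0 + 0)) | 0 | --c--▸ p4
  p2 = c.a.(a.0 + (0 + 0)) | (0 | (0 + 0)) | --c--▸ p5
  p3 = a.(a.0 + (0 + 0)) | ((c.c.0)\{a,c} + (0 + 0 + a.0 + b.0 | (0 + 0))) | --a--▸ p4, --a--▸ p6, --b--▸ p5
  p4 = a.(a.0 + (0 + 0)) | 0 | --a--▸ p7
  p5 = a.(a.0 + (0 + 0)) | (0 | (0 + 0)) | --a--▸ p8
  p6 = (a.0 + (0 + 0)) | ((c.c.0)\{a,c} + (0 + 0 + a.0 + b.0 | (0 + 0))) | --a--▸ p7, --a--▸ p9, --b--▸ p8
  p7 = (a.0 + (0 + 0)) | 0 | --a--▸ p10
  p8 = (a.0 + (0 + 0)) | (0 | (0 + 0)) | --a--▸ p11
  p9 = 0 | ((c.c.0)\{a,c} + (0 + 0 + a.0 + b.0 | (0 + 0))) | --a--▸ p10, --b--▸ p11
  p10 = 0 | 0 | ∅
  p11 = 0 | (0 | (0 + 0)) | ∅
Q's transition system — 12 states:
  q0 = b.a.(a.0 + (0 + 0)) | ((c.c.0)\{a,c} + (0 + 0 + a.0 + b.0 | (0 + 0))) | --a--▸ q1, --b--▸ q2, --b--▸ q3
  q1 = b.a.(a.0 + (0 + 0)) | 0 | --b--▸ q4
  q2 = a.(a.0 + (0 + 0)) | ((c.c.0)\{a,c} + (0 + 0 + a.0 + b.0 | (0 + 0))) | --a--▸ q4, --a--▸ q5, --b--▸ q6
  q3 = b.a.(a.0 + (0 + 0)) | (0 | (0 + 0)) | --b--▸ q6
  q4 = a.(a.0 + (0 + 0)) | 0 | --a--▸ q7
  q5 = (a.0 + (0 + 0)) | ((c.c.0)\{a,c} + (0 + 0 + a.0 + b.0 | (0 + 0))) | --a--▸ q7, --a--▸ q8, --b--▸ q9
  q6 = a.(a.0 + (0 + 0)) | (0 | (0 + 0)) | --a--▸ q9
  q7 = (a.0 + (0 + 0)) | 0 | --a--▸ q10
  q8 = 0 | ((c.c.0)\{a,c} + (0 + 0 + a.0 + b.0 | (0 + 0))) | --a--▸ q10, --b--▸ q11
  q9 = (a.0 + (0 + 0)) | (0 | (0 + 0)) | --a--▸ q11
  q10 = 0 | 0 | ∅
  q11 = 0 | (0 | (0 + 0)) | ∅
Executing c from P (initial set {p0}):
  after c @ step 1: {p3}
  P completes σ.
Executing c from Q (initial set {q0}):
  after c @ step 1: no successor for Q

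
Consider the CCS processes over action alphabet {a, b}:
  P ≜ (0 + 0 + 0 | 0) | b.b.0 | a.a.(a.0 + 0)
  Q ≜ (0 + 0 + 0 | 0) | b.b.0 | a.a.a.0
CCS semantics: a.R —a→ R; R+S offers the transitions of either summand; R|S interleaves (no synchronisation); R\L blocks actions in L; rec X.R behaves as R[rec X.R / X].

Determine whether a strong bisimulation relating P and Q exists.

bisimilar

Reachable graph of P (12 states):
  u0 = (0 + 0 + 0 | 0) | b.b.0 | a.a.(a.0 + 0) has moves =a=> u1, =b=> u2
  u1 = (0 + 0 + 0 | 0) | b.b.0 | a.(a.0 + 0) has moves =a=> u3, =b=> u4
  u2 = (0 + 0 + 0 | 0) | b.0 | a.a.(a.0 + 0) has moves =a=> u4, =b=> u5
  u3 = (0 + 0 + 0 | 0) | b.b.0 | (a.0 + 0) has moves =a=> u6, =b=> u7
  u4 = (0 + 0 + 0 | 0) | b.0 | a.(a.0 + 0) has moves =a=> u7, =b=> u8
  u5 = (0 + 0 + 0 | 0) | 0 | a.a.(a.0 + 0) has moves =a=> u8
  u6 = (0 + 0 + 0 | 0) | b.b.0 | 0 has moves =b=> u9
  u7 = (0 + 0 + 0 | 0) | b.0 | (a.0 + 0) has moves =a=> u9, =b=> u10
  u8 = (0 + 0 + 0 | 0) | 0 | a.(a.0 + 0) has moves =a=> u10
  u9 = (0 + 0 + 0 | 0) | b.0 | 0 has moves =b=> u11
  u10 = (0 + 0 + 0 | 0) | 0 | (a.0 + 0) has moves =a=> u11
  u11 = (0 + 0 + 0 | 0) | 0 | 0 has moves ∅
Reachable graph of Q (12 states):
  v0 = (0 + 0 + 0 | 0) | b.b.0 | a.a.a.0 has moves =a=> v1, =b=> v2
  v1 = (0 + 0 + 0 | 0) | b.b.0 | a.a.0 has moves =a=> v3, =b=> v4
  v2 = (0 + 0 + 0 | 0) | b.0 | a.a.a.0 has moves =a=> v4, =b=> v5
  v3 = (0 + 0 + 0 | 0) | b.b.0 | a.0 has moves =a=> v6, =b=> v7
  v4 = (0 + 0 + 0 | 0) | b.0 | a.a.0 has moves =a=> v7, =b=> v8
  v5 = (0 + 0 + 0 | 0) | 0 | a.a.a.0 has moves =a=> v8
  v6 = (0 + 0 + 0 | 0) | b.b.0 | 0 has moves =b=> v9
  v7 = (0 + 0 + 0 | 0) | b.0 | a.0 has moves =a=> v9, =b=> v10
  v8 = (0 + 0 + 0 | 0) | 0 | a.a.0 has moves =a=> v10
  v9 = (0 + 0 + 0 | 0) | b.0 | 0 has moves =b=> v11
  v10 = (0 + 0 + 0 | 0) | 0 | a.0 has moves =a=> v11
  v11 = (0 + 0 + 0 | 0) | 0 | 0 has moves ∅
Bisimilarity quotient blocks:
  B0 = {u0, v0}
  B1 = {u2, v2}
  B2 = {u5, v5}
  B3 = {u8, v8}
  B4 = {u10, v10}
  B5 = {u11, v11}
  B6 = {u4, v4}
  B7 = {u7, v7}
  B8 = {u9, v9}
  B9 = {u1, v1}
  B10 = {u3, v3}
  B11 = {u6, v6}
u0 ∈ B0, v0 ∈ B0 → same block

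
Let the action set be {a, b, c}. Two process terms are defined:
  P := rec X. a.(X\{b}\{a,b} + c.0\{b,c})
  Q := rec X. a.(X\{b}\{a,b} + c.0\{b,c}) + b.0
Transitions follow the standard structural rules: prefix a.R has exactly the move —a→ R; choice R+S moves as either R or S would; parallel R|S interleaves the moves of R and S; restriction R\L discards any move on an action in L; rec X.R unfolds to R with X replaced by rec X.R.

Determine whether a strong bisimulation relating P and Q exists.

P ≁ Q

P's transition system — 3 states:
  m0 = rec X. a.(X\{b}\{a,b} + c.0\{b,c}) has moves =a=> m1
  m1 = (rec X. a.(X\{b}\{a,b} + c.0\{b,c}))\{b}\{a,b} + c.0\{b,c} has moves =c=> m2
  m2 = 0\{b,c} has moves deadlocked
Q's transition system — 4 states:
  n0 = rec X. a.(X\{b}\{a,b} + c.0\{b,c}) + b.0 has moves =a=> n1, =b=> n2
  n1 = (rec X. a.(X\{b}\{a,b} + c.0\{b,c}) + b.0)\{b}\{a,b} + c.0\{b,c} has moves =c=> n3
  n2 = 0 has moves deadlocked
  n3 = 0\{b,c} has moves deadlocked
Bisimilarity quotient blocks:
  B0 = {m0}
  B1 = {m1, n1}
  B2 = {m2, n2, n3}
  B3 = {n0}
m0 ∈ B0, n0 ∈ B3 → different blocks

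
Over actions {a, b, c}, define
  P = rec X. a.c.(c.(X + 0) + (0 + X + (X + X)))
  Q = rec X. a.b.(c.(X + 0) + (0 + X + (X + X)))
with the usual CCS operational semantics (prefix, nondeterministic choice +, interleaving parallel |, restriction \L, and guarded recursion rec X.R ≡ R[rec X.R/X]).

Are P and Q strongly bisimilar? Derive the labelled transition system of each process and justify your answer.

P's transition system — 4 states:
  p0 = rec X. a.c.(c.(X + 0) + (0 + X + (X + X))) :: —a→ p1
  p1 = c.(c.((rec X. a.c.(c.(X + 0) + (0 + X + (X + X)))) + 0) + (0 + (rec X. a.c.(c.(X + 0) + (0 + X + (X + X)))) + ((rec X. a.c.(c.(X + 0) + (0 + X + (X + X)))) + (rec X. a.c.(c.(X + 0) + (0 + X + (X + X))))))) :: —c→ p2
  p2 = c.((rec X. a.c.(c.(X + 0) + (0 + X + (X + X)))) + 0) + (0 + (rec X. a.c.(c.(X + 0) + (0 + X + (X + X)))) + ((rec X. a.c.(c.(X + 0) + (0 + X + (X + X)))) + (rec X. a.c.(c.(X + 0) + (0 + X + (X + X)))))) :: —a→ p1, —c→ p3
  p3 = (rec X. a.c.(c.(X + 0) + (0 + X + (X + X)))) + 0 :: —a→ p1
Q's transition system — 4 states:
  q0 = rec X. a.b.(c.(X + 0) + (0 + X + (X + X))) :: —a→ q1
  q1 = b.(c.((rec X. a.b.(c.(X + 0) + (0 + X + (X + X)))) + 0) + (0 + (rec X. a.b.(c.(X + 0) + (0 + X + (X + X)))) + ((rec X. a.b.(c.(X + 0) + (0 + X + (X + X)))) + (rec X. a.b.(c.(X + 0) + (0 + X + (X + X))))))) :: —b→ q2
  q2 = c.((rec X. a.b.(c.(X + 0) + (0 + X + (X + X)))) + 0) + (0 + (rec X. a.b.(c.(X + 0) + (0 + X + (X + X)))) + ((rec X. a.b.(c.(X + 0) + (0 + X + (X + X)))) + (rec X. a.b.(c.(X + 0) + (0 + X + (X + X)))))) :: —a→ q1, —c→ q3
  q3 = (rec X. a.b.(c.(X + 0) + (0 + X + (X + X)))) + 0 :: —a→ q1
Coarsest stable partition (strong bisimilarity classes):
  B0 = {p0, p3}
  B1 = {p1}
  B2 = {p2}
  B3 = {q0, q3}
  B4 = {q1}
  B5 = {q2}
p0 ∈ B0, q0 ∈ B3 → different blocks

not bisimilar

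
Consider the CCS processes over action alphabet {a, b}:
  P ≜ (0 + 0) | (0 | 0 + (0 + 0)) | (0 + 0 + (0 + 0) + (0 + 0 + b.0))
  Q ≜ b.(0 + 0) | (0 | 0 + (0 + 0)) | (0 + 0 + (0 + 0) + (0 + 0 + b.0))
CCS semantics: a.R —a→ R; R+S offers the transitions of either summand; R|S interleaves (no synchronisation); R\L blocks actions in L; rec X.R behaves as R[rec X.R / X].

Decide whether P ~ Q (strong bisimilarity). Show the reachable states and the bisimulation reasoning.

not bisimilar

LTS(P): 2 reachable states
  m0 = (0 + 0) | (0 | 0 + (0 + 0)) | (0 + 0 + (0 + 0) + (0 + 0 + b.0)) → ··b··> m1
  m1 = (0 + 0) | (0 | 0 + (0 + 0)) | 0 → ∅
LTS(Q): 4 reachable states
  n0 = b.(0 + 0) | (0 | 0 + (0 + 0)) | (0 + 0 + (0 + 0) + (0 + 0 + b.0)) → ··b··> n1, ··b··> n2
  n1 = (0 + 0) | (0 | 0 + (0 + 0)) | (0 + 0 + (0 + 0) + (0 + 0 + b.0)) → ··b··> n3
  n2 = b.(0 + 0) | (0 | 0 + (0 + 0)) | 0 → ··b··> n3
  n3 = (0 + 0) | (0 | 0 + (0 + 0)) | 0 → ∅
Coarsest stable partition (strong bisimilarity classes):
  B0 = {m0, n1, n2}
  B1 = {m1, n3}
  B2 = {n0}
m0 ∈ B0, n0 ∈ B2 → different blocks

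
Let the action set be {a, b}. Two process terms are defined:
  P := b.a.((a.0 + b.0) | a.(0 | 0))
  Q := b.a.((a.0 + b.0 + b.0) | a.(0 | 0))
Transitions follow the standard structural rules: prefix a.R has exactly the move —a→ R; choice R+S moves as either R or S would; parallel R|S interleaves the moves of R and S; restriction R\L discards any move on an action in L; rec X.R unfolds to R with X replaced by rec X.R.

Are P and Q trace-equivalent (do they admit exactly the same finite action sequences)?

Reachable graph of P (6 states):
  p0 = b.a.((a.0 + b.0) | a.(0 | 0)) has moves =b=> p1
  p1 = a.((a.0 + b.0) | a.(0 | 0)) has moves =a=> p2
  p2 = (a.0 + b.0) | a.(0 | 0) has moves =a=> p3, =a=> p4, =b=> p4
  p3 = (a.0 + b.0) | (0 | 0) has moves =a=> p5, =b=> p5
  p4 = 0 | a.(0 | 0) has moves =a=> p5
  p5 = 0 | (0 | 0) has moves stopped
Reachable graph of Q (6 states):
  q0 = b.a.((a.0 + b.0 + b.0) | a.(0 | 0)) has moves =b=> q1
  q1 = a.((a.0 + b.0 + b.0) | a.(0 | 0)) has moves =a=> q2
  q2 = (a.0 + b.0 + b.0) | a.(0 | 0) has moves =a=> q3, =a=> q4, =b=> q4
  q3 = (a.0 + b.0 + b.0) | (0 | 0) has moves =a=> q5, =b=> q5
  q4 = 0 | a.(0 | 0) has moves =a=> q5
  q5 = 0 | (0 | 0) has moves stopped
Partition-refinement fixed point:
  B0 = {p0, q0}
  B1 = {p1, q1}
  B2 = {p2, q2}
  B3 = {p3, q3}
  B4 = {p5, q5}
  B5 = {p4, q4}
p0 ∈ B0, q0 ∈ B0 → same block
Bisimilar ⇒ trace-equivalent.

traces(P) = traces(Q)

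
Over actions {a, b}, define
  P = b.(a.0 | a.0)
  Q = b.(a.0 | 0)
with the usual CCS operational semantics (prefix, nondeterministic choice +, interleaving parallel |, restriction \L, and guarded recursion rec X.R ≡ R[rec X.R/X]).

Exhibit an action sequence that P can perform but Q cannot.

baa

LTS(P): 5 reachable states
  m0 = b.(a.0 | a.0) :: ··b··> m1
  m1 = a.0 | a.0 :: ··a··> m2, ··a··> m3
  m2 = 0 | a.0 :: ··a··> m4
  m3 = a.0 | 0 :: ··a··> m4
  m4 = 0 | 0 :: ∅
LTS(Q): 3 reachable states
  n0 = b.(a.0 | 0) :: ··b··> n1
  n1 = a.0 | 0 :: ··a··> n2
  n2 = 0 | 0 :: ∅
Trace ⟨baa⟩ through P, begin at {m0}:
  step 1 (b): {m1}
  step 2 (a): {m2, m3}
  step 3 (a): {m4}
  P completes σ.
Trace ⟨baa⟩ through Q, begin at {n0}:
  step 1 (b): {n1}
  step 2 (a): {n2}
  step 3 (a): ∅  — Q cannot continue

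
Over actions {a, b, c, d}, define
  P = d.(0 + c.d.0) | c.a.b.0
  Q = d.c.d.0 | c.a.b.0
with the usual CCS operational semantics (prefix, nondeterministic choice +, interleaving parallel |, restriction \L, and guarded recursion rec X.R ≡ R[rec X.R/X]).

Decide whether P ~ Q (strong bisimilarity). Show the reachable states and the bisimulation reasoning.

Reachable graph of P (16 states):
  m0 = d.(0 + c.d.0) | c.a.b.0 → —c→ m1, —d→ m2
  m1 = d.(0 + c.d.0) | a.b.0 → —a→ m3, —d→ m4
  m2 = (0 + c.d.0) | c.a.b.0 → —c→ m4, —c→ m5
  m3 = d.(0 + c.d.0) | b.0 → —b→ m6, —d→ m7
  m4 = (0 + c.d.0) | a.b.0 → —a→ m7, —c→ m8
  m5 = d.0 | c.a.b.0 → —c→ m8, —d→ m9
  m6 = d.(0 + c.d.0) | 0 → —d→ m10
  m7 = (0 + c.d.0) | b.0 → —b→ m10, —c→ m11
  m8 = d.0 | a.b.0 → —a→ m11, —d→ m12
  m9 = 0 | c.a.b.0 → —c→ m12
  m10 = (0 + c.d.0) | 0 → —c→ m13
  m11 = d.0 | b.0 → —b→ m13, —d→ m14
  m12 = 0 | a.b.0 → —a→ m14
  m13 = d.0 | 0 → —d→ m15
  m14 = 0 | b.0 → —b→ m15
  m15 = 0 | 0 → deadlocked
Reachable graph of Q (16 states):
  n0 = d.c.d.0 | c.a.b.0 → —c→ n1, —d→ n2
  n1 = d.c.d.0 | a.b.0 → —a→ n3, —d→ n4
  n2 = c.d.0 | c.a.b.0 → —c→ n4, —c→ n5
  n3 = d.c.d.0 | b.0 → —b→ n6, —d→ n7
  n4 = c.d.0 | a.b.0 → —a→ n7, —c→ n8
  n5 = d.0 | c.a.b.0 → —c→ n8, —d→ n9
  n6 = d.c.d.0 | 0 → —d→ n10
  n7 = c.d.0 | b.0 → —b→ n10, —c→ n11
  n8 = d.0 | a.b.0 → —a→ n11, —d→ n12
  n9 = 0 | c.a.b.0 → —c→ n12
  n10 = c.d.0 | 0 → —c→ n13
  n11 = d.0 | b.0 → —b→ n13, —d→ n14
  n12 = 0 | a.b.0 → —a→ n14
  n13 = d.0 | 0 → —d→ n15
  n14 = 0 | b.0 → —b→ n15
  n15 = 0 | 0 → deadlocked
Coarsest stable partition (strong bisimilarity classes):
  B0 = {m0, n0}
  B1 = {m2, n2}
  B2 = {m4, n4}
  B3 = {m7, n7}
  B4 = {m11, n11}
  B5 = {m13, n13}
  B6 = {m15, n15}
  B7 = {m14, n14}
  B8 = {m10, n10}
  B9 = {m8, n8}
  B10 = {m12, n12}
  B11 = {m5, n5}
  B12 = {m9, n9}
  B13 = {m1, n1}
  B14 = {m3, n3}
  B15 = {m6, n6}
m0 ∈ B0, n0 ∈ B0 → same block

P ~ Q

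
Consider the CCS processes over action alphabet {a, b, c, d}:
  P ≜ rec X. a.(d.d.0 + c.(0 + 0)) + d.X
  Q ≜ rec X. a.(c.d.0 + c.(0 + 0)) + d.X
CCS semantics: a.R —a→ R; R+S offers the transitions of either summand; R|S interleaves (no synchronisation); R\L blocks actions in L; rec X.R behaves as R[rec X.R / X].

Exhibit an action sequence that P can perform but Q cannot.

Reachable graph of P (5 states):
  s0 = rec X. a.(d.d.0 + c.(0 + 0)) + d.X ⊢ -a-> s1, -d-> s0
  s1 = d.d.0 + c.(0 + 0) ⊢ -c-> s2, -d-> s3
  s2 = 0 + 0 ⊢ ·
  s3 = d.0 ⊢ -d-> s4
  s4 = 0 ⊢ ·
Reachable graph of Q (5 states):
  t0 = rec X. a.(c.d.0 + c.(0 + 0)) + d.X ⊢ -a-> t1, -d-> t0
  t1 = c.d.0 + c.(0 + 0) ⊢ -c-> t2, -c-> t3
  t2 = 0 + 0 ⊢ ·
  t3 = d.0 ⊢ -d-> t4
  t4 = 0 ⊢ ·
Run σ = ⟨ad⟩ on P: start {s0}
  after a @ step 1: {s1}
  after d @ step 2: {s3}
  — P admits the full trace.
Run σ = ⟨ad⟩ on Q: start {t0}
  after a @ step 1: {t1}
  after d @ step 2: no successor for Q

ad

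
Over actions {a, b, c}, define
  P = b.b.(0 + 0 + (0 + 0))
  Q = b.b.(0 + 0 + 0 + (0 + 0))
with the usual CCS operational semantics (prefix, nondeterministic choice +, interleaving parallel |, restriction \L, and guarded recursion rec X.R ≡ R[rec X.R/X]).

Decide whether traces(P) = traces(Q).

traces(P) = traces(Q)

P's transition system — 3 states:
  u0 = b.b.(0 + 0 + (0 + 0)) has moves ··b··> u1
  u1 = b.(0 + 0 + (0 + 0)) has moves ··b··> u2
  u2 = 0 + 0 + (0 + 0) has moves ∅
Q's transition system — 3 states:
  v0 = b.b.(0 + 0 + 0 + (0 + 0)) has moves ··b··> v1
  v1 = b.(0 + 0 + 0 + (0 + 0)) has moves ··b··> v2
  v2 = 0 + 0 + 0 + (0 + 0) has moves ∅
Bisimilarity quotient blocks:
  B0 = {u0, v0}
  B1 = {u1, v1}
  B2 = {u2, v2}
u0 ∈ B0, v0 ∈ B0 → same block
Bisimilar ⇒ trace-equivalent.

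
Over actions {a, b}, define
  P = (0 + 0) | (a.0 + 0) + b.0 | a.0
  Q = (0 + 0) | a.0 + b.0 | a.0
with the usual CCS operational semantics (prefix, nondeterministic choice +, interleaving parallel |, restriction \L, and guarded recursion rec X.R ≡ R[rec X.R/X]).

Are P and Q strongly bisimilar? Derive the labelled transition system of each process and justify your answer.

P ~ Q

LTS(P): 5 reachable states
  p0 = (0 + 0) | (a.0 + 0) + b.0 | a.0 → --a--▸ p1, --a--▸ p2, --b--▸ p3
  p1 = (0 + 0) | 0 → ∅
  p2 = b.0 | 0 → --b--▸ p4
  p3 = 0 | a.0 → --a--▸ p4
  p4 = 0 | 0 → ∅
LTS(Q): 5 reachable states
  q0 = (0 + 0) | a.0 + b.0 | a.0 → --a--▸ q1, --a--▸ q2, --b--▸ q3
  q1 = (0 + 0) | 0 → ∅
  q2 = b.0 | 0 → --b--▸ q4
  q3 = 0 | a.0 → --a--▸ q4
  q4 = 0 | 0 → ∅
Bisimilarity quotient blocks:
  B0 = {p0, q0}
  B1 = {p1, p4, q1, q4}
  B2 = {p3, q3}
  B3 = {p2, q2}
p0 ∈ B0, q0 ∈ B0 → same block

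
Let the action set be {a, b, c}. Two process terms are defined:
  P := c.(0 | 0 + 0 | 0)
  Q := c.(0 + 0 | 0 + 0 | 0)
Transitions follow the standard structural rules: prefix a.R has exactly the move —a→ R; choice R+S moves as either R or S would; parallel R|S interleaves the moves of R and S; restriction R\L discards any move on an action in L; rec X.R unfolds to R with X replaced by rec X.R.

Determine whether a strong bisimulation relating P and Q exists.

P's transition system — 2 states:
  u0 = c.(0 | 0 + 0 | 0) has moves --c--▸ u1
  u1 = 0 | 0 + 0 | 0 has moves deadlocked
Q's transition system — 2 states:
  v0 = c.(0 + 0 | 0 + 0 | 0) has moves --c--▸ v1
  v1 = 0 + 0 | 0 + 0 | 0 has moves deadlocked
Bisimilarity quotient blocks:
  B0 = {u0, v0}
  B1 = {u1, v1}
u0 ∈ B0, v0 ∈ B0 → same block

YES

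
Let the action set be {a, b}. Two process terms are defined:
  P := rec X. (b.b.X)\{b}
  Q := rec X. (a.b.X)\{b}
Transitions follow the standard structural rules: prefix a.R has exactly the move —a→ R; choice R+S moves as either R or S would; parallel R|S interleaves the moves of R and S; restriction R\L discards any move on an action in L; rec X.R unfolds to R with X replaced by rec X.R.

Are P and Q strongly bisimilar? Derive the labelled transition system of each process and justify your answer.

NO

Reachable graph of P (1 states):
  m0 = rec X. (b.b.X)\{b} ⊢ (no moves)
Reachable graph of Q (2 states):
  n0 = rec X. (a.b.X)\{b} ⊢ ··a··> n1
  n1 = (b.(rec X. (a.b.X)\{b}))\{b} ⊢ (no moves)
Partition-refinement fixed point:
  B0 = {m0, n1}
  B1 = {n0}
m0 ∈ B0, n0 ∈ B1 → different blocks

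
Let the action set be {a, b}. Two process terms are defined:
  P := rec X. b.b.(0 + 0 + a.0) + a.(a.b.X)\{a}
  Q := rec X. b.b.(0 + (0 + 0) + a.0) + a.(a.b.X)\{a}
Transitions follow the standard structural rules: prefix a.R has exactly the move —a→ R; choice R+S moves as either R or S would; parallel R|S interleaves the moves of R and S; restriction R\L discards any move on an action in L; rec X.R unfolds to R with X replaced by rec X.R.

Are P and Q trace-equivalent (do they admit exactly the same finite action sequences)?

traces(P) = traces(Q)

P's transition system — 5 states:
  m0 = rec X. b.b.(0 + 0 + a.0) + a.(a.b.X)\{a} :: —a→ m1, —b→ m2
  m1 = (a.b.(rec X. b.b.(0 + 0 + a.0) + a.(a.b.X)\{a}))\{a} :: ∅
  m2 = b.(0 + 0 + a.0) :: —b→ m3
  m3 = 0 + 0 + a.0 :: —a→ m4
  m4 = 0 :: ∅
Q's transition system — 5 states:
  n0 = rec X. b.b.(0 + (0 + 0) + a.0) + a.(a.b.X)\{a} :: —a→ n1, —b→ n2
  n1 = (a.b.(rec X. b.b.(0 + (0 + 0) + a.0) + a.(a.b.X)\{a}))\{a} :: ∅
  n2 = b.(0 + (0 + 0) + a.0) :: —b→ n3
  n3 = 0 + (0 + 0) + a.0 :: —a→ n4
  n4 = 0 :: ∅
Coarsest stable partition (strong bisimilarity classes):
  B0 = {m0, n0}
  B1 = {m1, m4, n1, n4}
  B2 = {m2, n2}
  B3 = {m3, n3}
m0 ∈ B0, n0 ∈ B0 → same block
Bisimilar ⇒ trace-equivalent.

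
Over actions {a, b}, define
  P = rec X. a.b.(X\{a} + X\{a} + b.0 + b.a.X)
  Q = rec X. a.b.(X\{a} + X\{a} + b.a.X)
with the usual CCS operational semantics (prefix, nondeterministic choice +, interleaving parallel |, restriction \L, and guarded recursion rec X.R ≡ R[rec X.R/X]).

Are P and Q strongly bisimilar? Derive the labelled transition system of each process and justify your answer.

Reachable graph of P (5 states):
  m0 = rec X. a.b.(X\{a} + X\{a} + b.0 + b.a.X) | =a=> m1
  m1 = b.((rec X. a.b.(X\{a} + X\{a} + b.0 + b.a.X))\{a} + (rec X. a.b.(X\{a} + X\{a} + b.0 + b.a.X))\{a} + b.0 + b.a.(rec X. a.b.(X\{a} + X\{a} + b.0 + b.a.X))) | =b=> m2
  m2 = (rec X. a.b.(X\{a} + X\{a} + b.0 + b.a.X))\{a} + (rec X. a.b.(X\{a} + X\{a} + b.0 + b.a.X))\{a} + b.0 + b.a.(rec X. a.b.(X\{a} + X\{a} + b.0 + b.a.X)) | =b=> m3, =b=> m4
  m3 = 0 | ·
  m4 = a.(rec X. a.b.(X\{a} + X\{a} + b.0 + b.a.X)) | =a=> m0
Reachable graph of Q (4 states):
  n0 = rec X. a.b.(X\{a} + X\{a} + b.a.X) | =a=> n1
  n1 = b.((rec X. a.b.(X\{a} + X\{a} + b.a.X))\{a} + (rec X. a.b.(X\{a} + X\{a} + b.a.X))\{a} + b.a.(rec X. a.b.(X\{a} + X\{a} + b.a.X))) | =b=> n2
  n2 = (rec X. a.b.(X\{a} + X\{a} + b.a.X))\{a} + (rec X. a.b.(X\{a} + X\{a} + b.a.X))\{a} + b.a.(rec X. a.b.(X\{a} + X\{a} + b.a.X)) | =b=> n3
  n3 = a.(rec X. a.b.(X\{a} + X\{a} + b.a.X)) | =a=> n0
Coarsest stable partition (strong bisimilarity classes):
  B0 = {m0}
  B1 = {m1}
  B2 = {m2}
  B3 = {m4}
  B4 = {m3}
  B5 = {n0}
  B6 = {n1}
  B7 = {n2}
  B8 = {n3}
m0 ∈ B0, n0 ∈ B5 → different blocks

NO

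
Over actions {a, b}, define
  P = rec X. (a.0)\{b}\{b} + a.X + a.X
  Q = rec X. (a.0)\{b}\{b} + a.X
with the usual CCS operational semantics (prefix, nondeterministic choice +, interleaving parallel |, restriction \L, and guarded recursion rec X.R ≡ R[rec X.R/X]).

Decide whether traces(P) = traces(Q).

P's transition system — 2 states:
  u0 = rec X. (a.0)\{b}\{b} + a.X + a.X ⊢ =a=> u0, =a=> u1
  u1 = 0\{b}\{b} ⊢ deadlocked
Q's transition system — 2 states:
  v0 = rec X. (a.0)\{b}\{b} + a.X ⊢ =a=> v0, =a=> v1
  v1 = 0\{b}\{b} ⊢ deadlocked
Partition-refinement fixed point:
  B0 = {u0, v0}
  B1 = {u1, v1}
u0 ∈ B0, v0 ∈ B0 → same block
Bisimilar ⇒ trace-equivalent.

trace-equivalent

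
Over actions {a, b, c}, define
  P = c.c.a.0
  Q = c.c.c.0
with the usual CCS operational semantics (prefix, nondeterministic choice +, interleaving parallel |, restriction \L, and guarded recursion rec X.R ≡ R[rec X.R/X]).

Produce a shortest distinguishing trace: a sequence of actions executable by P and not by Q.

P's transition system — 4 states:
  s0 = c.c.a.0 ⊢ --c--▸ s1
  s1 = c.a.0 ⊢ --c--▸ s2
  s2 = a.0 ⊢ --a--▸ s3
  s3 = 0 ⊢ stopped
Q's transition system — 4 states:
  t0 = c.c.c.0 ⊢ --c--▸ t1
  t1 = c.c.0 ⊢ --c--▸ t2
  t2 = c.0 ⊢ --c--▸ t3
  t3 = 0 ⊢ stopped
Trace ⟨cca⟩ through P, begin at {s0}:
  after c @ step 1: {s1}
  after c @ step 2: {s2}
  after a @ step 3: {s3}
  P completes σ.
Trace ⟨cca⟩ through Q, begin at {t0}:
  after c @ step 1: {t1}
  after c @ step 2: {t2}
  after a @ step 3: ∅  — Q cannot continue

cca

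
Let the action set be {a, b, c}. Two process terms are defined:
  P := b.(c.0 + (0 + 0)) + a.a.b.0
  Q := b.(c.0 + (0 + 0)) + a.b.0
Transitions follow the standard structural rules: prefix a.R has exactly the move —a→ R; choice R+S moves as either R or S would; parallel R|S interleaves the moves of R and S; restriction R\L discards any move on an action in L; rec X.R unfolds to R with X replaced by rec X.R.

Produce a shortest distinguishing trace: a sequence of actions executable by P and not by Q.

P's transition system — 5 states:
  s0 = b.(c.0 + (0 + 0)) + a.a.b.0 has moves ··a··> s1, ··b··> s2
  s1 = a.b.0 has moves ··a··> s3
  s2 = c.0 + (0 + 0) has moves ··c··> s4
  s3 = b.0 has moves ··b··> s4
  s4 = 0 has moves deadlocked
Q's transition system — 4 states:
  t0 = b.(c.0 + (0 + 0)) + a.b.0 has moves ··a··> t1, ··b··> t2
  t1 = b.0 has moves ··b··> t3
  t2 = c.0 + (0 + 0) has moves ··c··> t3
  t3 = 0 has moves deadlocked
Trace ⟨aa⟩ through P, begin at {s0}:
  step 1 (a): {s1}
  step 2 (a): {s3}
  P completes σ.
Trace ⟨aa⟩ through Q, begin at {t0}:
  step 1 (a): {t1}
  step 2 (a): no successor for Q

aa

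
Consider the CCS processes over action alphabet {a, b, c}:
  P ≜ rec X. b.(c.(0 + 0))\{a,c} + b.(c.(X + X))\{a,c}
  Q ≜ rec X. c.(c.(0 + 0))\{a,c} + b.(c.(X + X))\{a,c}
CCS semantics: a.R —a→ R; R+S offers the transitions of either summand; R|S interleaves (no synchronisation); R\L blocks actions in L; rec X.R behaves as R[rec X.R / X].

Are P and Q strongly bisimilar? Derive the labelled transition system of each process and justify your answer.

Reachable graph of P (3 states):
  s0 = rec X. b.(c.(0 + 0))\{a,c} + b.(c.(X + X))\{a,c} | —b→ s1, —b→ s2
  s1 = (c.((rec X. b.(c.(0 + 0))\{a,c} + b.(c.(X + X))\{a,c}) + (rec X. b.(c.(0 + 0))\{a,c} + b.(c.(X + X))\{a,c})))\{a,c} | stopped
  s2 = (c.(0 + 0))\{a,c} | stopped
Reachable graph of Q (3 states):
  t0 = rec X. c.(c.(0 + 0))\{a,c} + b.(c.(X + X))\{a,c} | —b→ t1, —c→ t2
  t1 = (c.((rec X. c.(c.(0 + 0))\{a,c} + b.(c.(X + X))\{a,c}) + (rec X. c.(c.(0 + 0))\{a,c} + b.(c.(X + X))\{a,c})))\{a,c} | stopped
  t2 = (c.(0 + 0))\{a,c} | stopped
Bisimilarity quotient blocks:
  B0 = {s0}
  B1 = {s1, s2, t1, t2}
  B2 = {t0}
s0 ∈ B0, t0 ∈ B2 → different blocks

P ≁ Q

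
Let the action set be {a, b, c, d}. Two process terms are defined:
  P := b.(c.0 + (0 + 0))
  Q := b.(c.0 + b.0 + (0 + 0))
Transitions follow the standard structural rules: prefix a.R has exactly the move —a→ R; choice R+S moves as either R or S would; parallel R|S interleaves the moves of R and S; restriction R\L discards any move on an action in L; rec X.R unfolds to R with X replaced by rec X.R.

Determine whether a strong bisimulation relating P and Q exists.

P's transition system — 3 states:
  u0 = b.(c.0 + (0 + 0)) has moves —b→ u1
  u1 = c.0 + (0 + 0) has moves —c→ u2
  u2 = 0 has moves stopped
Q's transition system — 3 states:
  v0 = b.(c.0 + b.0 + (0 + 0)) has moves —b→ v1
  v1 = c.0 + b.0 + (0 + 0) has moves —b→ v2, —c→ v2
  v2 = 0 has moves stopped
Bisimilarity quotient blocks:
  B0 = {u0}
  B1 = {u1}
  B2 = {u2, v2}
  B3 = {v0}
  B4 = {v1}
u0 ∈ B0, v0 ∈ B3 → different blocks

not bisimilar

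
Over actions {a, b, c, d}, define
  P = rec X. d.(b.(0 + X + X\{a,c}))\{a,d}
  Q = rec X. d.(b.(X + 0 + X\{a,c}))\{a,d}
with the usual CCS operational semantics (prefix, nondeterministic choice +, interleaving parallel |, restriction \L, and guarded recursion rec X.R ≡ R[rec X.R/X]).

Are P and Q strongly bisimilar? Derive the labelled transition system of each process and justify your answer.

P ~ Q

P's transition system — 3 states:
  u0 = rec X. d.(b.(0 + X + X\{a,c}))\{a,d} has moves —d→ u1
  u1 = (b.(0 + (rec X. d.(b.(0 + X + X\{a,c}))\{a,d}) + (rec X. d.(b.(0 + X + X\{a,c}))\{a,d})\{a,c}))\{a,d} has moves —b→ u2
  u2 = (0 + (rec X. d.(b.(0 + X + X\{a,c}))\{a,d}) + (rec X. d.(b.(0 + X + X\{a,c}))\{a,d})\{a,c})\{a,d} has moves stopped
Q's transition system — 3 states:
  v0 = rec X. d.(b.(X + 0 + X\{a,c}))\{a,d} has moves —d→ v1
  v1 = (b.((rec X. d.(b.(X + 0 + X\{a,c}))\{a,d}) + 0 + (rec X. d.(b.(X + 0 + X\{a,c}))\{a,d})\{a,c}))\{a,d} has moves —b→ v2
  v2 = ((rec X. d.(b.(X + 0 + X\{a,c}))\{a,d}) + 0 + (rec X. d.(b.(X + 0 + X\{a,c}))\{a,d})\{a,c})\{a,d} has moves stopped
Bisimilarity quotient blocks:
  B0 = {u0, v0}
  B1 = {u1, v1}
  B2 = {u2, v2}
u0 ∈ B0, v0 ∈ B0 → same block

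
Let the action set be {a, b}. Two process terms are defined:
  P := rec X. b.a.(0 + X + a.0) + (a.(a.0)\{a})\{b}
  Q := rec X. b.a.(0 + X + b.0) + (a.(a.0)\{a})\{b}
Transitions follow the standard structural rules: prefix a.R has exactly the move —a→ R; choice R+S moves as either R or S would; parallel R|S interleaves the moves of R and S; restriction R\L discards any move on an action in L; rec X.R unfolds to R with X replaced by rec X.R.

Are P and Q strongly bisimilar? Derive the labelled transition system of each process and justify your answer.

P's transition system — 5 states:
  u0 = rec X. b.a.(0 + X + a.0) + (a.(a.0)\{a})\{b} has moves ··a··> u1, ··b··> u2
  u1 = (a.0)\{a}\{b} has moves ·
  u2 = a.(0 + (rec X. b.a.(0 + X + a.0) + (a.(a.0)\{a})\{b}) + a.0) has moves ··a··> u3
  u3 = 0 + (rec X. b.a.(0 + X + a.0) + (a.(a.0)\{a})\{b}) + a.0 has moves ··a··> u1, ··a··> u4, ··b··> u2
  u4 = 0 has moves ·
Q's transition system — 5 states:
  v0 = rec X. b.a.(0 + X + b.0) + (a.(a.0)\{a})\{b} has moves ··a··> v1, ··b··> v2
  v1 = (a.0)\{a}\{b} has moves ·
  v2 = a.(0 + (rec X. b.a.(0 + X + b.0) + (a.(a.0)\{a})\{b}) + b.0) has moves ··a··> v3
  v3 = 0 + (rec X. b.a.(0 + X + b.0) + (a.(a.0)\{a})\{b}) + b.0 has moves ··a··> v1, ··b··> v2, ··b··> v4
  v4 = 0 has moves ·
Bisimilarity quotient blocks:
  B0 = {u0, u3}
  B1 = {u1, u4, v1, v4}
  B2 = {u2}
  B3 = {v0}
  B4 = {v2}
  B5 = {v3}
u0 ∈ B0, v0 ∈ B3 → different blocks

not bisimilar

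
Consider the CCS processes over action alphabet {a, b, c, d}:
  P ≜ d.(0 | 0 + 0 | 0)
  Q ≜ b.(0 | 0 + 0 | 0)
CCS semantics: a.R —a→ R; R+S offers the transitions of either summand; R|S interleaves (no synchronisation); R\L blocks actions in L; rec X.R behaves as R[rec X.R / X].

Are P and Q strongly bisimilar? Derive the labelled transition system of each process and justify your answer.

NO

Reachable graph of P (2 states):
  u0 = d.(0 | 0 + 0 | 0) → ··d··> u1
  u1 = 0 | 0 + 0 | 0 → (no moves)
Reachable graph of Q (2 states):
  v0 = b.(0 | 0 + 0 | 0) → ··b··> v1
  v1 = 0 | 0 + 0 | 0 → (no moves)
Coarsest stable partition (strong bisimilarity classes):
  B0 = {u0}
  B1 = {u1, v1}
  B2 = {v0}
u0 ∈ B0, v0 ∈ B2 → different blocks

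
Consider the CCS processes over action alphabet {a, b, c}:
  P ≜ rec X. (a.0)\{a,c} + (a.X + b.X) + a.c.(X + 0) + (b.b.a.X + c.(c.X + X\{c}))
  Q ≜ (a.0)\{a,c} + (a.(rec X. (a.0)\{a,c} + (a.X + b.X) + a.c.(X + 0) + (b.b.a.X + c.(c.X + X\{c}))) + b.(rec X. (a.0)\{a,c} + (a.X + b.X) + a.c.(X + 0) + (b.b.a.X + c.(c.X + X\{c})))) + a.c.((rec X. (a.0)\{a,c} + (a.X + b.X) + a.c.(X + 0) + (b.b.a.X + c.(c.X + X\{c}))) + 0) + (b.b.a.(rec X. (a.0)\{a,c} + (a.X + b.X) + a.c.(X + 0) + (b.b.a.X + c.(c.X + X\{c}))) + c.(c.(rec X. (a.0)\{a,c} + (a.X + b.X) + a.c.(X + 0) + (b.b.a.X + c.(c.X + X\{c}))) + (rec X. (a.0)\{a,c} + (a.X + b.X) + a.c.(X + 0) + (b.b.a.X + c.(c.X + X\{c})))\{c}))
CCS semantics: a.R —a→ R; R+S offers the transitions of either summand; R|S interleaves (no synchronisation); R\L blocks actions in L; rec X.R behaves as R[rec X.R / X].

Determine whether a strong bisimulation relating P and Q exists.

bisimilar

LTS(P): 10 reachable states
  s0 = rec X. (a.0)\{a,c} + (a.X + b.X) + a.c.(X + 0) + (b.b.a.X + c.(c.X + X\{c})) → ··a··> s0, ··a··> s1, ··b··> s0, ··b··> s2, ··c··> s3
  s1 = c.((rec X. (a.0)\{a,c} + (a.X + b.X) + a.c.(X + 0) + (b.b.a.X + c.(c.X + X\{c}))) + 0) → ··c··> s4
  s2 = b.a.(rec X. (a.0)\{a,c} + (a.X + b.X) + a.c.(X + 0) + (b.b.a.X + c.(c.X + X\{c}))) → ··b··> s5
  s3 = c.(rec X. (a.0)\{a,c} + (a.X + b.X) + a.c.(X + 0) + (b.b.a.X + c.(c.X + X\{c}))) + (rec X. (a.0)\{a,c} + (a.X + b.X) + a.c.(X + 0) + (b.b.a.X + c.(c.X + X\{c})))\{c} → ··a··> s6, ··a··> s7, ··b··> s7, ··b··> s8, ··c··> s0
  s4 = (rec X. (a.0)\{a,c} + (a.X + b.X) + a.c.(X + 0) + (b.b.a.X + c.(c.X + X\{c}))) + 0 → ··a··> s0, ··a··> s1, ··b··> s0, ··b··> s2, ··c··> s3
  s5 = a.(rec X. (a.0)\{a,c} + (a.X + b.X) + a.c.(X + 0) + (b.b.a.X + c.(c.X + X\{c}))) → ··a··> s0
  s6 = (c.((rec X. (a.0)\{a,c} + (a.X + b.X) + a.c.(X + 0) + (b.b.a.X + c.(c.X + X\{c}))) + 0))\{c} → (no moves)
  s7 = (rec X. (a.0)\{a,c} + (a.X + b.X) + a.c.(X + 0) + (b.b.a.X + c.(c.X + X\{c})))\{c} → ··a··> s6, ··a··> s7, ··b··> s7, ··b··> s8
  s8 = (b.a.(rec X. (a.0)\{a,c} + (a.X + b.X) + a.c.(X + 0) + (b.b.a.X + c.(c.X + X\{c}))))\{c} → ··b··> s9
  s9 = (a.(rec X. (a.0)\{a,c} + (a.X + b.X) + a.c.(X + 0) + (b.b.a.X + c.(c.X + X\{c}))))\{c} → ··a··> s7
LTS(Q): 11 reachable states
  t0 = (a.0)\{a,c} + (a.(rec X. (a.0)\{a,c} + (a.X + b.X) + a.c.(X + 0) + (b.b.a.X + c.(c.X + X\{c}))) + b.(rec X. (a.0)\{a,c} + (a.X + b.X) + a.c.(X + 0) + (b.b.a.X + c.(c.X + X\{c})))) + a.c.((rec X. (a.0)\{a,c} + (a.X + b.X) + a.c.(X + 0) + (b.b.a.X + c.(c.X + X\{c}))) + 0) + (b.b.a.(rec X. (a.0)\{a,c} + (a.X + b.X) + a.c.(X + 0) + (b.b.a.X + c.(c.X + X\{c}))) + c.(c.(rec X. (a.0)\{a,c} + (a.X + b.X) + a.c.(X + 0) + (b.b.a.X + c.(c.X + X\{c}))) + (rec X. (a.0)\{a,c} + (a.X + b.X) + a.c.(X + 0) + (b.b.a.X + c.(c.X + X\{c})))\{c})) → ··a··> t1, ··a··> t2, ··b··> t2, ··b··> t3, ··c··> t4
  t1 = c.((rec X. (a.0)\{a,c} + (a.X + b.X) + a.c.(X + 0) + (b.b.a.X + c.(c.X + X\{c}))) + 0) → ··c··> t5
  t2 = rec X. (a.0)\{a,c} + (a.X + b.X) + a.c.(X + 0) + (b.b.a.X + c.(c.X + X\{c})) → ··a··> t1, ··a··> t2, ··b··> t2, ··b··> t3, ··c··> t4
  t3 = b.a.(rec X. (a.0)\{a,c} + (a.X + b.X) + a.c.(X + 0) + (b.b.a.X + c.(c.X + X\{c}))) → ··b··> t6
  t4 = c.(rec X. (a.0)\{a,c} + (a.X + b.X) + a.c.(X + 0) + (b.b.a.X + c.(c.X + X\{c}))) + (rec X. (a.0)\{a,c} + (a.X + b.X) + a.c.(X + 0) + (b.b.a.X + c.(c.X + X\{c})))\{c} → ··a··> t7, ··a··> t8, ··b··> t8, ··b··> t9, ··c··> t2
  t5 = (rec X. (a.0)\{a,c} + (a.X + b.X) + a.c.(X + 0) + (b.b.a.X + c.(c.X + X\{c}))) + 0 → ··a··> t1, ··a··> t2, ··b··> t2, ··b··> t3, ··c··> t4
  t6 = a.(rec X. (a.0)\{a,c} + (a.X + b.X) + a.c.(X + 0) + (b.b.a.X + c.(c.X + X\{c}))) → ··a··> t2
  t7 = (c.((rec X. (a.0)\{a,c} + (a.X + b.X) + a.c.(X + 0) + (b.b.a.X + c.(c.X + X\{c}))) + 0))\{c} → (no moves)
  t8 = (rec X. (a.0)\{a,c} + (a.X + b.X) + a.c.(X + 0) + (b.b.a.X + c.(c.X + X\{c})))\{c} → ··a··> t7, ··a··> t8, ··b··> t8, ··b··> t9
  t9 = (b.a.(rec X. (a.0)\{a,c} + (a.X + b.X) + a.c.(X + 0) + (b.b.a.X + c.(c.X + X\{c}))))\{c} → ··b··> t10
  t10 = (a.(rec X. (a.0)\{a,c} + (a.X + b.X) + a.c.(X + 0) + (b.b.a.X + c.(c.X + X\{c}))))\{c} → ··a··> t8
Partition-refinement fixed point:
  B0 = {s0, s4, t0, t2, t5}
  B1 = {s1, t1}
  B2 = {s2, t3}
  B3 = {s5, t6}
  B4 = {s3, t4}
  B5 = {s8, t9}
  B6 = {s9, t10}
  B7 = {s7, t8}
  B8 = {s6, t7}
s0 ∈ B0, t0 ∈ B0 → same block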